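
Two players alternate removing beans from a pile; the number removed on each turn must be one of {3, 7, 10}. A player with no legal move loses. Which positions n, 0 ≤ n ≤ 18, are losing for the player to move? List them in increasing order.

n :  0  1  2  3  4  5  6  7  8  9 10 11 12 13 14 15 16 17 18
G :  0  0  0  1  1  1  0  2  2  1  3  3  2  2  0  0  3  1  1
P-positions are exactly the n with G(n) = 0.

0, 1, 2, 6, 14, 15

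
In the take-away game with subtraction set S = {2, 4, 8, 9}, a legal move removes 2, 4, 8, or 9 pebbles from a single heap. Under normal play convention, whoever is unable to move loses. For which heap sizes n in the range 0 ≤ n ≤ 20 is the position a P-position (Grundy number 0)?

n :  0  1  2  3  4  5  6  7  8  9 10 11 12 13 14 15 16 17 18 19 20
G :  0  0  1  1  2  2  0  0  1  1  2  2  0  0  1  1  2  2  0  0  1
P-positions are exactly the n with G(n) = 0.

0, 1, 6, 7, 12, 13, 18, 19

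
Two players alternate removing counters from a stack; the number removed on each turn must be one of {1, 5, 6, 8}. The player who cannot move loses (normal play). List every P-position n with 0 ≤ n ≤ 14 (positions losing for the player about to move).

0, 2, 4, 11, 13

G(0) = 0
G(1) = mex{0} = 1
G(2) = mex{1} = 0
G(3) = mex{0} = 1
G(4) = mex{1} = 0
G(5) = mex{0,0} = 1
G(6) = mex{1,1,0} = 2
G(7) = mex{2,0,1} = 3
G(8) = mex{3,1,0,0} = 2
G(9) = mex{2,0,1,1} = 3
G(10) = mex{3,1,0,0} = 2
G(11) = mex{2,2,1,1} = 0
G(12) = mex{0,3,2,0} = 1
G(13) = mex{1,2,3,1} = 0
G(14) = mex{0,3,2,2} = 1
P-positions are exactly the n with G(n) = 0.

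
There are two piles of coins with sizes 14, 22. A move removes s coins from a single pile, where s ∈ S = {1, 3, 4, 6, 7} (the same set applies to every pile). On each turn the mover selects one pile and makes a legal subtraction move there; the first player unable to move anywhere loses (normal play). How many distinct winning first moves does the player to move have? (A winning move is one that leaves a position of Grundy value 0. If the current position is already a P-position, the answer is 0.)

All piles use S = {1, 3, 4, 6, 7}:
G(0) = 0
G(1) = mex{0} = 1
G(2) = mex{1} = 0
G(3) = mex{0,0} = 1
G(4) = mex{1,1,0} = 2
G(5) = mex{2,0,1} = 3
G(6) = mex{3,1,0,0} = 2
G(7) = mex{2,2,1,1,0} = 3
G(8) = mex{3,3,2,0,1} = 4
G(9) = mex{4,2,3,1,0} = 5
G(10) = mex{5,3,2,2,1} = 0
G(11) = mex{0,4,3,3,2} = 1
G(12) = mex{1,5,4,2,3} = 0
G(13) = mex{0,0,5,3,2} = 1
G(14) = mex{1,1,0,4,3} = 2
G(15) = mex{2,0,1,5,4} = 3
G(16) = mex{3,1,0,0,5} = 2
G(17) = mex{2,2,1,1,0} = 3
G(18) = mex{3,3,2,0,1} = 4
G(19) = mex{4,2,3,1,0} = 5
G(20) = mex{5,3,2,2,1} = 0
G(21) = mex{0,4,3,3,2} = 1
G(22) = mex{1,5,4,2,3} = 0
Pile A: G(14) = 2.
Pile B: G(22) = 0.
Combined Grundy value = 2 ⊕ 0 = 2.
A winning move leaves total XOR = 0, i.e. changes one component's Grundy value g to g ⊕ X where X is the current total.
Pile A: need g' = 2⊕2 = 0. Options: 14−1→G=1, 14−3→G=1, 14−4→G=0, 14−6→G=4, 14−7→G=3. Hits: 1.
Pile B: need g' = 0⊕2 = 2. Options: 22−1→G=1, 22−3→G=5, 22−4→G=4, 22−6→G=2, 22−7→G=3. Hits: 1.

2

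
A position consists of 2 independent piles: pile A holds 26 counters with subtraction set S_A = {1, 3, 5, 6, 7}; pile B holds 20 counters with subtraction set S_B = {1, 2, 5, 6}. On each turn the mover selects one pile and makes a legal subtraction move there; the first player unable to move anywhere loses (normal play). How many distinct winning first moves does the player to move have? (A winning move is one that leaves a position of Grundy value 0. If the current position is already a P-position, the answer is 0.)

4

Pile A, S = {1, 3, 5, 6, 7}:
n :  0  1  2  3  4  5  6  7  8  9 10 11 12 13 14 15 16 17 18 19 20 21 22 23 24 25 26
G :  0  1  0  1  0  1  2  3  2  3  2  3  0  1  0  1  0  1  2  3  2  3  2  3  0  1  0
G_A(26) = 0.
Pile B, S = {1, 2, 5, 6}:
G(0) = 0
G(1) = mex{0} = 1
G(2) = mex{1,0} = 2
G(3) = mex{2,1} = 0
G(4) = mex{0,2} = 1
G(5) = mex{1,0,0} = 2
G(6) = mex{2,1,1,0} = 3
G(7) = mex{3,2,2,1} = 0
G(8) = mex{0,3,0,2} = 1
G(9) = mex{1,0,1,0} = 2
G(10) = mex{2,1,2,1} = 0
G(11) = mex{0,2,3,2} = 1
G(12) = mex{1,0,0,3} = 2
G(13) = mex{2,1,1,0} = 3
G(14) = mex{3,2,2,1} = 0
G(15) = mex{0,3,0,2} = 1
G(16) = mex{1,0,1,0} = 2
G(17) = mex{2,1,2,1} = 0
G(18) = mex{0,2,3,2} = 1
G(19) = mex{1,0,0,3} = 2
G(20) = mex{2,1,1,0} = 3
G_B(20) = 3.
Combined Grundy value = 0 ⊕ 3 = 3.
A winning move leaves total XOR = 0, i.e. changes one component's Grundy value g to g ⊕ X where X is the current total.
Pile A: need g' = 0⊕3 = 3. Options: 26−1→G=1, 26−3→G=3, 26−5→G=3, 26−6→G=2, 26−7→G=3. Hits: 3.
Pile B: need g' = 3⊕3 = 0. Options: 20−1→G=2, 20−2→G=1, 20−5→G=1, 20−6→G=0. Hits: 1.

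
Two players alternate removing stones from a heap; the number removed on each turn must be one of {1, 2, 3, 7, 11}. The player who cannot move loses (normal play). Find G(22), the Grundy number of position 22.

n :  0  1  2  3  4  5  6  7  8  9 10 11 12 13 14 15 16 17 18 19 20 21 22
G :  0  1  2  3  0  1  2  3  0  1  2  3  0  1  2  3  0  1  2  3  0  1  2

2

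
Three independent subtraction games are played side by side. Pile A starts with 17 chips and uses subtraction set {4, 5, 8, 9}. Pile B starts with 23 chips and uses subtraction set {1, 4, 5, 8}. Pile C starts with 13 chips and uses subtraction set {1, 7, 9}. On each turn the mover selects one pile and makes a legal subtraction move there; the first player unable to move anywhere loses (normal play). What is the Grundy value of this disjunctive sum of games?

Pile A, S = {4, 5, 8, 9}:
G(0) = 0
G(1) = mex{} = 0
G(2) = mex{} = 0
G(3) = mex{} = 0
G(4) = mex{0} = 1
G(5) = mex{0,0} = 1
G(6) = mex{0,0} = 1
G(7) = mex{0,0} = 1
G(8) = mex{1,0,0} = 2
G(9) = mex{1,1,0,0} = 2
G(10) = mex{1,1,0,0} = 2
G(11) = mex{1,1,0,0} = 2
G(12) = mex{2,1,1,0} = 3
G(13) = mex{2,2,1,1} = 0
G(14) = mex{2,2,1,1} = 0
G(15) = mex{2,2,1,1} = 0
G(16) = mex{3,2,2,1} = 0
G(17) = mex{0,3,2,2} = 1
G_A(17) = 1.
Pile B, S = {1, 4, 5, 8}:
n :  0  1  2  3  4  5  6  7  8  9 10 11 12 13 14 15 16 17 18 19 20 21 22 23
G :  0  1  0  1  2  3  2  3  4  0  1  0  1  2  3  2  3  4  0  1  0  1  2  3
G_B(23) = 3.
Pile C, S = {1, 7, 9}:
n :  0  1  2  3  4  5  6  7  8  9 10 11 12 13
G :  0  1  0  1  0  1  0  1  0  1  0  1  0  1
G_C(13) = 1.
Combined Grundy value = 1 ⊕ 3 ⊕ 1 = 3.

3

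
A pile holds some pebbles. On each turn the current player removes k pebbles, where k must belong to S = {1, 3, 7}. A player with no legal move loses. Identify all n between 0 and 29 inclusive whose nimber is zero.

0, 2, 4, 6, 8, 10, 12, 14, 16, 18, 20, 22, 24, 26, 28

n :  0  1  2  3  4  5  6  7  8  9 10 11 12 13 14 15 16 17 18 19 20 21 22 23 24 25 26 27 28 29
G :  0  1  0  1  0  1  0  1  0  1  0  1  0  1  0  1  0  1  0  1  0  1  0  1  0  1  0  1  0  1
P-positions are exactly the n with G(n) = 0.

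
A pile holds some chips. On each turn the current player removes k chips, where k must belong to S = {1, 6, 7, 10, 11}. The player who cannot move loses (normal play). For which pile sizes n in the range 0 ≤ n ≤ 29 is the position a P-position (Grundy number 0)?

0, 2, 4, 16, 18, 20

G(0) = 0
G(1) = mex{0} = 1
G(2) = mex{1} = 0
G(3) = mex{0} = 1
G(4) = mex{1} = 0
G(5) = mex{0} = 1
G(6) = mex{1,0} = 2
G(7) = mex{2,1,0} = 3
G(8) = mex{3,0,1} = 2
G(9) = mex{2,1,0} = 3
G(10) = mex{3,0,1,0} = 2
G(11) = mex{2,1,0,1,0} = 3
G(12) = mex{3,2,1,0,1} = 4
G(13) = mex{4,3,2,1,0} = 5
G(14) = mex{5,2,3,0,1} = 4
G(15) = mex{4,3,2,1,0} = 5
G(16) = mex{5,2,3,2,1} = 0
G(17) = mex{0,3,2,3,2} = 1
G(18) = mex{1,4,3,2,3} = 0
G(19) = mex{0,5,4,3,2} = 1
G(20) = mex{1,4,5,2,3} = 0
G(21) = mex{0,5,4,3,2} = 1
G(22) = mex{1,0,5,4,3} = 2
G(23) = mex{2,1,0,5,4} = 3
G(24) = mex{3,0,1,4,5} = 2
G(25) = mex{2,1,0,5,4} = 3
G(26) = mex{3,0,1,0,5} = 2
G(27) = mex{2,1,0,1,0} = 3
G(28) = mex{3,2,1,0,1} = 4
G(29) = mex{4,3,2,1,0} = 5
P-positions are exactly the n with G(n) = 0.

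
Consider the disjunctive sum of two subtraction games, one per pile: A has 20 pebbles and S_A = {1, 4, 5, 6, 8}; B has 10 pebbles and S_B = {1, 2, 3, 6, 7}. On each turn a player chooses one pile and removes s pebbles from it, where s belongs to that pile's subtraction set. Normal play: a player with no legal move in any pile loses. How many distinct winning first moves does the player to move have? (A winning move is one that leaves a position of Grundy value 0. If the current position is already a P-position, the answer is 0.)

3

Pile A, S = {1, 4, 5, 6, 8}:
G(0) = 0
G(1) = mex{0} = 1
G(2) = mex{1} = 0
G(3) = mex{0} = 1
G(4) = mex{1,0} = 2
G(5) = mex{2,1,0} = 3
G(6) = mex{3,0,1,0} = 2
G(7) = mex{2,1,0,1} = 3
G(8) = mex{3,2,1,0,0} = 4
G(9) = mex{4,3,2,1,1} = 0
G(10) = mex{0,2,3,2,0} = 1
G(11) = mex{1,3,2,3,1} = 0
G(12) = mex{0,4,3,2,2} = 1
G(13) = mex{1,0,4,3,3} = 2
G(14) = mex{2,1,0,4,2} = 3
G(15) = mex{3,0,1,0,3} = 2
G(16) = mex{2,1,0,1,4} = 3
G(17) = mex{3,2,1,0,0} = 4
G(18) = mex{4,3,2,1,1} = 0
G(19) = mex{0,2,3,2,0} = 1
G(20) = mex{1,3,2,3,1} = 0
G_A(20) = 0.
Pile B, S = {1, 2, 3, 6, 7}:
n :  0  1  2  3  4  5  6  7  8  9 10
G :  0  1  2  3  0  1  2  3  0  1  2
G_B(10) = 2.
Combined Grundy value = 0 ⊕ 2 = 2.
A winning move leaves total XOR = 0, i.e. changes one component's Grundy value g to g ⊕ X where X is the current total.
Pile A: need g' = 0⊕2 = 2. Options: 20−1→G=1, 20−4→G=3, 20−5→G=2, 20−6→G=3, 20−8→G=1. Hits: 1.
Pile B: need g' = 2⊕2 = 0. Options: 10−1→G=1, 10−2→G=0, 10−3→G=3, 10−6→G=0, 10−7→G=3. Hits: 2.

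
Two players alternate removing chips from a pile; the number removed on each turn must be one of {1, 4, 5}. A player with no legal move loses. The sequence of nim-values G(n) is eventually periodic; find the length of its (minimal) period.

8

n :  0  1  2  3  4  5  6  7  8  9 10 11 12 13 14 15 16 17
G :  0  1  0  1  2  3  2  3  0  1  0  1  2  3  2  3  0  1
G(n+8) = G(n) holds for n = 0,…,4 (a full window of length max(S) = 5), so the sequence is purely periodic with period 8.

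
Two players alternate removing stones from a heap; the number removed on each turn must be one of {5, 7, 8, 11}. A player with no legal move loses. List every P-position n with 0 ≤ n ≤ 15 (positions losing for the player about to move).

0, 1, 2, 3, 4

G(0) = 0
G(1) = mex{} = 0
G(2) = mex{} = 0
G(3) = mex{} = 0
G(4) = mex{} = 0
G(5) = mex{0} = 1
G(6) = mex{0} = 1
G(7) = mex{0,0} = 1
G(8) = mex{0,0,0} = 1
G(9) = mex{0,0,0} = 1
G(10) = mex{1,0,0} = 2
G(11) = mex{1,0,0,0} = 2
G(12) = mex{1,1,0,0} = 2
G(13) = mex{1,1,1,0} = 2
G(14) = mex{1,1,1,0} = 2
G(15) = mex{2,1,1,0} = 3
P-positions are exactly the n with G(n) = 0.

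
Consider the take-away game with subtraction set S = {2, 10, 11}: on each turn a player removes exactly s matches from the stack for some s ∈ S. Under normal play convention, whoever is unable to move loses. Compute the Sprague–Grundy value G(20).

n :  0  1  2  3  4  5  6  7  8  9 10 11 12 13 14 15 16 17 18 19 20
G :  0  0  1  1  0  0  1  1  0  0  1  1  2  0  3  1  2  0  3  1  2

2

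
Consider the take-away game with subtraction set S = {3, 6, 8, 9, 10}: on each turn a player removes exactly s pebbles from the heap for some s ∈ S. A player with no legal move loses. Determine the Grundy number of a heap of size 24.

G(0) = 0
G(1) = mex{} = 0
G(2) = mex{} = 0
G(3) = mex{0} = 1
G(4) = mex{0} = 1
G(5) = mex{0} = 1
G(6) = mex{1,0} = 2
G(7) = mex{1,0} = 2
G(8) = mex{1,0,0} = 2
G(9) = mex{2,1,0,0} = 3
G(10) = mex{2,1,0,0,0} = 3
G(11) = mex{2,1,1,0,0} = 3
G(12) = mex{3,2,1,1,0} = 4
G(13) = mex{3,2,1,1,1} = 0
G(14) = mex{3,2,2,1,1} = 0
G(15) = mex{4,3,2,2,1} = 0
G(16) = mex{0,3,2,2,2} = 1
G(17) = mex{0,3,3,2,2} = 1
G(18) = mex{0,4,3,3,2} = 1
G(19) = mex{1,0,3,3,3} = 2
G(20) = mex{1,0,4,3,3} = 2
G(21) = mex{1,0,0,4,3} = 2
G(22) = mex{2,1,0,0,4} = 3
G(23) = mex{2,1,0,0,0} = 3
G(24) = mex{2,1,1,0,0} = 3

3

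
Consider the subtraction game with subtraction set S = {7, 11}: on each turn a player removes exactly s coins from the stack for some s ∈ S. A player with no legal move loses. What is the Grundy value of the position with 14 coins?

2

n :  0  1  2  3  4  5  6  7  8  9 10 11 12 13 14
G :  0  0  0  0  0  0  0  1  1  1  1  1  1  1  2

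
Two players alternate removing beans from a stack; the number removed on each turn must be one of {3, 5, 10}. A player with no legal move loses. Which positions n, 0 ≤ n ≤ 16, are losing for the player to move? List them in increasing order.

0, 1, 2, 8, 9, 15, 16

n :  0  1  2  3  4  5  6  7  8  9 10 11 12 13 14 15 16
G :  0  0  0  1  1  1  2  2  0  0  3  1  1  2  2  0  0
P-positions are exactly the n with G(n) = 0.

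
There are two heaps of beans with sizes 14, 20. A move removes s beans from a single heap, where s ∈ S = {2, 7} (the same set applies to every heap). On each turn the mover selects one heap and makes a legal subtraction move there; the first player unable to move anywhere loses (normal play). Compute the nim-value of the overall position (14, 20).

All heaps use S = {2, 7}:
n :  0  1  2  3  4  5  6  7  8  9 10 11 12 13 14 15 16 17 18 19 20
G :  0  0  1  1  0  0  1  1  2  0  0  1  1  0  0  1  1  2  0  0  1
Heap A: G(14) = 0.
Heap B: G(20) = 1.
Combined Grundy value = 0 ⊕ 1 = 1.

1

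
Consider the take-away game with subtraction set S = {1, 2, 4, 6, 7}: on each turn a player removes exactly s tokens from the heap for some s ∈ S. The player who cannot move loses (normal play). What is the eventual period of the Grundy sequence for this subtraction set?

8

n :  0  1  2  3  4  5  6  7  8  9 10 11 12 13 14 15 16 17
G :  0  1  2  0  1  2  3  4  0  1  2  0  1  2  3  4  0  1
G(n+8) = G(n) holds for n = 0,…,6 (a full window of length max(S) = 7), so the sequence is purely periodic with period 8.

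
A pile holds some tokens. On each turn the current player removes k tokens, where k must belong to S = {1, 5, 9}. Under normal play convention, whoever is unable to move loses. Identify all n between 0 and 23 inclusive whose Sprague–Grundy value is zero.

G(0) = 0
G(1) = mex{0} = 1
G(2) = mex{1} = 0
G(3) = mex{0} = 1
G(4) = mex{1} = 0
G(5) = mex{0,0} = 1
G(6) = mex{1,1} = 0
G(7) = mex{0,0} = 1
G(8) = mex{1,1} = 0
G(9) = mex{0,0,0} = 1
G(10) = mex{1,1,1} = 0
G(11) = mex{0,0,0} = 1
G(12) = mex{1,1,1} = 0
G(13) = mex{0,0,0} = 1
G(14) = mex{1,1,1} = 0
G(15) = mex{0,0,0} = 1
G(16) = mex{1,1,1} = 0
G(17) = mex{0,0,0} = 1
G(18) = mex{1,1,1} = 0
G(19) = mex{0,0,0} = 1
G(20) = mex{1,1,1} = 0
G(21) = mex{0,0,0} = 1
G(22) = mex{1,1,1} = 0
G(23) = mex{0,0,0} = 1
P-positions are exactly the n with G(n) = 0.

0, 2, 4, 6, 8, 10, 12, 14, 16, 18, 20, 22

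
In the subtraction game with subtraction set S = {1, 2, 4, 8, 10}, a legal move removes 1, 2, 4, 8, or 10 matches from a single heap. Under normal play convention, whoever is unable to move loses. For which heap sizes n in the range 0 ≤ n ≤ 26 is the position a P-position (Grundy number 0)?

n :  0  1  2  3  4  5  6  7  8  9 10 11 12 13 14 15 16 17 18 19 20 21 22 23 24 25 26
G :  0  1  2  0  1  2  0  1  2  0  1  2  0  1  2  0  1  2  0  1  2  0  1  2  0  1  2
P-positions are exactly the n with G(n) = 0.

0, 3, 6, 9, 12, 15, 18, 21, 24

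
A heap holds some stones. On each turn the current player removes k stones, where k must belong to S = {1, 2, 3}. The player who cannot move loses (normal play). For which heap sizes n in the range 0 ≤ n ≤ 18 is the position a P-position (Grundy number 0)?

0, 4, 8, 12, 16

n :  0  1  2  3  4  5  6  7  8  9 10 11 12 13 14 15 16 17 18
G :  0  1  2  3  0  1  2  3  0  1  2  3  0  1  2  3  0  1  2
P-positions are exactly the n with G(n) = 0.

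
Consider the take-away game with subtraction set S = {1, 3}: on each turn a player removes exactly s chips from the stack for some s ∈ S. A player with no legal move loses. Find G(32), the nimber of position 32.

0

G(0) = 0
G(1) = mex{0} = 1
G(2) = mex{1} = 0
G(3) = mex{0,0} = 1
G(4) = mex{1,1} = 0
G(5) = mex{0,0} = 1
G(6) = mex{1,1} = 0
G(7) = mex{0,0} = 1
G(8) = mex{1,1} = 0
G(9) = mex{0,0} = 1
G(10) = mex{1,1} = 0
G(11) = mex{0,0} = 1
G(12) = mex{1,1} = 0
G(13) = mex{0,0} = 1
G(14) = mex{1,1} = 0
G(15) = mex{0,0} = 1
G(16) = mex{1,1} = 0
G(17) = mex{0,0} = 1
G(18) = mex{1,1} = 0
G(19) = mex{0,0} = 1
G(20) = mex{1,1} = 0
G(21) = mex{0,0} = 1
G(22) = mex{1,1} = 0
G(23) = mex{0,0} = 1
G(24) = mex{1,1} = 0
G(25) = mex{0,0} = 1
G(26) = mex{1,1} = 0
G(27) = mex{0,0} = 1
G(28) = mex{1,1} = 0
G(29) = mex{0,0} = 1
G(30) = mex{1,1} = 0
G(31) = mex{0,0} = 1
G(32) = mex{1,1} = 0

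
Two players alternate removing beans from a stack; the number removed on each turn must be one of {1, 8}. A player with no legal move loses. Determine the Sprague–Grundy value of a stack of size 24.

n :  0  1  2  3  4  5  6  7  8  9 10 11 12 13 14 15 16 17 18 19 20 21 22 23 24
G :  0  1  0  1  0  1  0  1  2  0  1  0  1  0  1  0  1  2  0  1  0  1  0  1  0

0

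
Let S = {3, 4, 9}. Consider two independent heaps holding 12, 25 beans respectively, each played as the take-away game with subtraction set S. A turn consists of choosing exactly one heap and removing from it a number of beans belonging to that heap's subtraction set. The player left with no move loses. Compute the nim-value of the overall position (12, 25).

All heaps use S = {3, 4, 9}:
n :  0  1  2  3  4  5  6  7  8  9 10 11 12 13 14 15 16 17 18 19 20 21 22 23 24 25
G :  0  0  0  1  1  1  2  0  0  3  1  1  2  0  0  0  1  1  1  2  0  0  3  1  1  2
Heap A: G(12) = 2.
Heap B: G(25) = 2.
Combined Grundy value = 2 ⊕ 2 = 0.

0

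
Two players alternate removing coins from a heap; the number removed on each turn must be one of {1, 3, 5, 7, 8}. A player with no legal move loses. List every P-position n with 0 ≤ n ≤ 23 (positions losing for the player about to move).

0, 2, 4, 6, 15, 17, 19, 21

G(0) = 0
G(1) = mex{0} = 1
G(2) = mex{1} = 0
G(3) = mex{0,0} = 1
G(4) = mex{1,1} = 0
G(5) = mex{0,0,0} = 1
G(6) = mex{1,1,1} = 0
G(7) = mex{0,0,0,0} = 1
G(8) = mex{1,1,1,1,0} = 2
G(9) = mex{2,0,0,0,1} = 3
G(10) = mex{3,1,1,1,0} = 2
G(11) = mex{2,2,0,0,1} = 3
G(12) = mex{3,3,1,1,0} = 2
G(13) = mex{2,2,2,0,1} = 3
G(14) = mex{3,3,3,1,0} = 2
G(15) = mex{2,2,2,2,1} = 0
G(16) = mex{0,3,3,3,2} = 1
G(17) = mex{1,2,2,2,3} = 0
G(18) = mex{0,0,3,3,2} = 1
G(19) = mex{1,1,2,2,3} = 0
G(20) = mex{0,0,0,3,2} = 1
G(21) = mex{1,1,1,2,3} = 0
G(22) = mex{0,0,0,0,2} = 1
G(23) = mex{1,1,1,1,0} = 2
P-positions are exactly the n with G(n) = 0.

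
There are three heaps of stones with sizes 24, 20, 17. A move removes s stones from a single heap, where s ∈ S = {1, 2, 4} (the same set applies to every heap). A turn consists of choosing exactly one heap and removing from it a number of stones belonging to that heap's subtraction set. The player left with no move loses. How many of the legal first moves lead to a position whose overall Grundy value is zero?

0

All heaps use S = {1, 2, 4}:
G(0) = 0
G(1) = mex{0} = 1
G(2) = mex{1,0} = 2
G(3) = mex{2,1} = 0
G(4) = mex{0,2,0} = 1
G(5) = mex{1,0,1} = 2
G(6) = mex{2,1,2} = 0
G(7) = mex{0,2,0} = 1
G(8) = mex{1,0,1} = 2
G(9) = mex{2,1,2} = 0
G(10) = mex{0,2,0} = 1
G(11) = mex{1,0,1} = 2
G(12) = mex{2,1,2} = 0
G(13) = mex{0,2,0} = 1
G(14) = mex{1,0,1} = 2
G(15) = mex{2,1,2} = 0
G(16) = mex{0,2,0} = 1
G(17) = mex{1,0,1} = 2
G(18) = mex{2,1,2} = 0
G(19) = mex{0,2,0} = 1
G(20) = mex{1,0,1} = 2
G(21) = mex{2,1,2} = 0
G(22) = mex{0,2,0} = 1
G(23) = mex{1,0,1} = 2
G(24) = mex{2,1,2} = 0
Heap A: G(24) = 0.
Heap B: G(20) = 2.
Heap C: G(17) = 2.
Combined Grundy value = 0 ⊕ 2 ⊕ 2 = 0.
A winning move leaves total XOR = 0, i.e. changes one component's Grundy value g to g ⊕ X where X is the current total.
Heap A: target g' = 0⊕0 = 0, but every legal move changes the Grundy value (mex property), so 0 moves.
Heap B: target g' = 2⊕0 = 2, but every legal move changes the Grundy value (mex property), so 0 moves.
Heap C: target g' = 2⊕0 = 2, but every legal move changes the Grundy value (mex property), so 0 moves.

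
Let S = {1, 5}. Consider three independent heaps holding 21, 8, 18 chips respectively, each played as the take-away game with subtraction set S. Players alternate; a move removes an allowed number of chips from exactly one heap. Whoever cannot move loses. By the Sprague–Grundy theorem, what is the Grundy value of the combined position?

All heaps use S = {1, 5}:
n :  0  1  2  3  4  5  6  7  8  9 10 11 12 13 14 15 16 17 18 19 20 21
G :  0  1  0  1  0  1  0  1  0  1  0  1  0  1  0  1  0  1  0  1  0  1
Heap A: G(21) = 1.
Heap B: G(8) = 0.
Heap C: G(18) = 0.
Combined Grundy value = 1 ⊕ 0 ⊕ 0 = 1.

1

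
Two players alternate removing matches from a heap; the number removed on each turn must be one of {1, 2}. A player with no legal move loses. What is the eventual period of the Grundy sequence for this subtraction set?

3

n :  0  1  2  3  4  5  6  7  8  9 10 11 12 13 14
G :  0  1  2  0  1  2  0  1  2  0  1  2  0  1  2
G(n+3) = G(n) holds for n = 0,…,1 (a full window of length max(S) = 2), so the sequence is purely periodic with period 3.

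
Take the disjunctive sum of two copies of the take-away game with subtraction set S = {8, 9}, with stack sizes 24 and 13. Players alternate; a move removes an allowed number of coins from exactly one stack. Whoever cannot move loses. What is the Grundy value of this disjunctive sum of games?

1

All stacks use S = {8, 9}:
n :  0  1  2  3  4  5  6  7  8  9 10 11 12 13 14 15 16 17 18 19 20 21 22 23 24
G :  0  0  0  0  0  0  0  0  1  1  1  1  1  1  1  1  2  0  0  0  0  0  0  0  0
Stack A: G(24) = 0.
Stack B: G(13) = 1.
Combined Grundy value = 0 ⊕ 1 = 1.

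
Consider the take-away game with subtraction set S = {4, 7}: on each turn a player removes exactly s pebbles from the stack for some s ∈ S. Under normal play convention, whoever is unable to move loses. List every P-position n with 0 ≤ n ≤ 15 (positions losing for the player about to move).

G(0) = 0
G(1) = mex{} = 0
G(2) = mex{} = 0
G(3) = mex{} = 0
G(4) = mex{0} = 1
G(5) = mex{0} = 1
G(6) = mex{0} = 1
G(7) = mex{0,0} = 1
G(8) = mex{1,0} = 2
G(9) = mex{1,0} = 2
G(10) = mex{1,0} = 2
G(11) = mex{1,1} = 0
G(12) = mex{2,1} = 0
G(13) = mex{2,1} = 0
G(14) = mex{2,1} = 0
G(15) = mex{0,2} = 1
P-positions are exactly the n with G(n) = 0.

0, 1, 2, 3, 11, 12, 13, 14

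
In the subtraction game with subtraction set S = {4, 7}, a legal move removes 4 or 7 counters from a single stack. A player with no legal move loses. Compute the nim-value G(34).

0

G(0) = 0
G(1) = mex{} = 0
G(2) = mex{} = 0
G(3) = mex{} = 0
G(4) = mex{0} = 1
G(5) = mex{0} = 1
G(6) = mex{0} = 1
G(7) = mex{0,0} = 1
G(8) = mex{1,0} = 2
G(9) = mex{1,0} = 2
G(10) = mex{1,0} = 2
G(11) = mex{1,1} = 0
G(12) = mex{2,1} = 0
G(13) = mex{2,1} = 0
G(14) = mex{2,1} = 0
G(15) = mex{0,2} = 1
G(16) = mex{0,2} = 1
G(17) = mex{0,2} = 1
G(18) = mex{0,0} = 1
G(19) = mex{1,0} = 2
G(20) = mex{1,0} = 2
G(21) = mex{1,0} = 2
G(22) = mex{1,1} = 0
G(23) = mex{2,1} = 0
G(24) = mex{2,1} = 0
G(25) = mex{2,1} = 0
G(26) = mex{0,2} = 1
G(27) = mex{0,2} = 1
G(28) = mex{0,2} = 1
G(29) = mex{0,0} = 1
G(30) = mex{1,0} = 2
G(31) = mex{1,0} = 2
G(32) = mex{1,0} = 2
G(33) = mex{1,1} = 0
G(34) = mex{2,1} = 0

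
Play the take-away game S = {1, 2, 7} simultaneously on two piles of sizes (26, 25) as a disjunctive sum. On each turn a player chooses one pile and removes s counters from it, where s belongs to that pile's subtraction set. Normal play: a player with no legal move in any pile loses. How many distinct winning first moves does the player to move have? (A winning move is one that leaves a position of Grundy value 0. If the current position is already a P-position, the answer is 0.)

3

All piles use S = {1, 2, 7}:
G(0) = 0
G(1) = mex{0} = 1
G(2) = mex{1,0} = 2
G(3) = mex{2,1} = 0
G(4) = mex{0,2} = 1
G(5) = mex{1,0} = 2
G(6) = mex{2,1} = 0
G(7) = mex{0,2,0} = 1
G(8) = mex{1,0,1} = 2
G(9) = mex{2,1,2} = 0
G(10) = mex{0,2,0} = 1
G(11) = mex{1,0,1} = 2
G(12) = mex{2,1,2} = 0
G(13) = mex{0,2,0} = 1
G(14) = mex{1,0,1} = 2
G(15) = mex{2,1,2} = 0
G(16) = mex{0,2,0} = 1
G(17) = mex{1,0,1} = 2
G(18) = mex{2,1,2} = 0
G(19) = mex{0,2,0} = 1
G(20) = mex{1,0,1} = 2
G(21) = mex{2,1,2} = 0
G(22) = mex{0,2,0} = 1
G(23) = mex{1,0,1} = 2
G(24) = mex{2,1,2} = 0
G(25) = mex{0,2,0} = 1
G(26) = mex{1,0,1} = 2
Pile A: G(26) = 2.
Pile B: G(25) = 1.
Combined Grundy value = 2 ⊕ 1 = 3.
A winning move leaves total XOR = 0, i.e. changes one component's Grundy value g to g ⊕ X where X is the current total.
Pile A: need g' = 2⊕3 = 1. Options: 26−1→G=1, 26−2→G=0, 26−7→G=1. Hits: 2.
Pile B: need g' = 1⊕3 = 2. Options: 25−1→G=0, 25−2→G=2, 25−7→G=0. Hits: 1.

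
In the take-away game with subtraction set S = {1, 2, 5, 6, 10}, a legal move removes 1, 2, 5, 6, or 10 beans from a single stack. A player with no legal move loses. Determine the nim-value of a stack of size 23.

n :  0  1  2  3  4  5  6  7  8  9 10 11 12 13 14 15 16 17 18 19 20 21 22 23
G :  0  1  2  0  1  2  3  0  1  2  3  0  1  2  0  1  2  3  0  1  2  3  0  1

1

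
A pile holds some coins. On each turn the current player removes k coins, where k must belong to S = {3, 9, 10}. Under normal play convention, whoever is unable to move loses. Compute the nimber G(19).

0

n :  0  1  2  3  4  5  6  7  8  9 10 11 12 13 14 15 16 17 18 19
G :  0  0  0  1  1  1  0  0  0  1  1  1  2  0  0  3  1  1  2  0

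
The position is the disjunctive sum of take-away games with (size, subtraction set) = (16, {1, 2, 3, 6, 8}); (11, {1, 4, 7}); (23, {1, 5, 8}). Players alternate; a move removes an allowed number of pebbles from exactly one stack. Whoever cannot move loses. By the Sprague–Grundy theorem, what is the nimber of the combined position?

Stack A, S = {1, 2, 3, 6, 8}:
G(0) = 0
G(1) = mex{0} = 1
G(2) = mex{1,0} = 2
G(3) = mex{2,1,0} = 3
G(4) = mex{3,2,1} = 0
G(5) = mex{0,3,2} = 1
G(6) = mex{1,0,3,0} = 2
G(7) = mex{2,1,0,1} = 3
G(8) = mex{3,2,1,2,0} = 4
G(9) = mex{4,3,2,3,1} = 0
G(10) = mex{0,4,3,0,2} = 1
G(11) = mex{1,0,4,1,3} = 2
G(12) = mex{2,1,0,2,0} = 3
G(13) = mex{3,2,1,3,1} = 0
G(14) = mex{0,3,2,4,2} = 1
G(15) = mex{1,0,3,0,3} = 2
G(16) = mex{2,1,0,1,4} = 3
G_A(16) = 3.
Stack B, S = {1, 4, 7}:
G(0) = 0
G(1) = mex{0} = 1
G(2) = mex{1} = 0
G(3) = mex{0} = 1
G(4) = mex{1,0} = 2
G(5) = mex{2,1} = 0
G(6) = mex{0,0} = 1
G(7) = mex{1,1,0} = 2
G(8) = mex{2,2,1} = 0
G(9) = mex{0,0,0} = 1
G(10) = mex{1,1,1} = 0
G(11) = mex{0,2,2} = 1
G_B(11) = 1.
Stack C, S = {1, 5, 8}:
n :  0  1  2  3  4  5  6  7  8  9 10 11 12 13 14 15 16 17 18 19 20 21 22 23
G :  0  1  0  1  0  1  0  1  2  3  2  3  2  0  1  0  1  0  1  0  1  2  3  2
G_C(23) = 2.
Combined Grundy value = 3 ⊕ 1 ⊕ 2 = 0.

0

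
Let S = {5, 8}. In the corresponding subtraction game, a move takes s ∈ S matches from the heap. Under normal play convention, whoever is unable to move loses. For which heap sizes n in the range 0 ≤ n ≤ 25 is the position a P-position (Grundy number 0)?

0, 1, 2, 3, 4, 13, 14, 15, 16, 17

G(0) = 0
G(1) = mex{} = 0
G(2) = mex{} = 0
G(3) = mex{} = 0
G(4) = mex{} = 0
G(5) = mex{0} = 1
G(6) = mex{0} = 1
G(7) = mex{0} = 1
G(8) = mex{0,0} = 1
G(9) = mex{0,0} = 1
G(10) = mex{1,0} = 2
G(11) = mex{1,0} = 2
G(12) = mex{1,0} = 2
G(13) = mex{1,1} = 0
G(14) = mex{1,1} = 0
G(15) = mex{2,1} = 0
G(16) = mex{2,1} = 0
G(17) = mex{2,1} = 0
G(18) = mex{0,2} = 1
G(19) = mex{0,2} = 1
G(20) = mex{0,2} = 1
G(21) = mex{0,0} = 1
G(22) = mex{0,0} = 1
G(23) = mex{1,0} = 2
G(24) = mex{1,0} = 2
G(25) = mex{1,0} = 2
P-positions are exactly the n with G(n) = 0.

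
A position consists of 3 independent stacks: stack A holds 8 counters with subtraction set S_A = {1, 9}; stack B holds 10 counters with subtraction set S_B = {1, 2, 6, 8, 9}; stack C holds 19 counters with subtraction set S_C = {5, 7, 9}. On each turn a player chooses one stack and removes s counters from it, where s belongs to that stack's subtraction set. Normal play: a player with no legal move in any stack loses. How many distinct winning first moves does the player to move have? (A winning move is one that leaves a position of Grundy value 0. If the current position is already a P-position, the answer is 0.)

Stack A, S = {1, 9}:
n : 0 1 2 3 4 5 6 7 8
G : 0 1 0 1 0 1 0 1 0
G_A(8) = 0.
Stack B, S = {1, 2, 6, 8, 9}:
n :  0  1  2  3  4  5  6  7  8  9 10
G :  0  1  2  0  1  2  3  0  1  2  0
G_B(10) = 0.
Stack C, S = {5, 7, 9}:
n :  0  1  2  3  4  5  6  7  8  9 10 11 12 13 14 15 16 17 18 19
G :  0  0  0  0  0  1  1  1  1  1  2  2  2  2  0  0  0  0  0  1
G_C(19) = 1.
Combined Grundy value = 0 ⊕ 0 ⊕ 1 = 1.
A winning move leaves total XOR = 0, i.e. changes one component's Grundy value g to g ⊕ X where X is the current total.
Stack A: need g' = 0⊕1 = 1. Options: 8−1→G=1. Hits: 1.
Stack B: need g' = 0⊕1 = 1. Options: 10−1→G=2, 10−2→G=1, 10−6→G=1, 10−8→G=2, 10−9→G=1. Hits: 3.
Stack C: need g' = 1⊕1 = 0. Options: 19−5→G=0, 19−7→G=2, 19−9→G=2. Hits: 1.

5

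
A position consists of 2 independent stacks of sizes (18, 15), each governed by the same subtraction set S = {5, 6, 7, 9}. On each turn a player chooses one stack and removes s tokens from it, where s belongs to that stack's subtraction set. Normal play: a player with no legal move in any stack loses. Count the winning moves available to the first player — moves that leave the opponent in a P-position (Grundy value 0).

0

All stacks use S = {5, 6, 7, 9}:
G(0) = 0
G(1) = mex{} = 0
G(2) = mex{} = 0
G(3) = mex{} = 0
G(4) = mex{} = 0
G(5) = mex{0} = 1
G(6) = mex{0,0} = 1
G(7) = mex{0,0,0} = 1
G(8) = mex{0,0,0} = 1
G(9) = mex{0,0,0,0} = 1
G(10) = mex{1,0,0,0} = 2
G(11) = mex{1,1,0,0} = 2
G(12) = mex{1,1,1,0} = 2
G(13) = mex{1,1,1,0} = 2
G(14) = mex{1,1,1,1} = 0
G(15) = mex{2,1,1,1} = 0
G(16) = mex{2,2,1,1} = 0
G(17) = mex{2,2,2,1} = 0
G(18) = mex{2,2,2,1} = 0
Stack A: G(18) = 0.
Stack B: G(15) = 0.
Combined Grundy value = 0 ⊕ 0 = 0.
A winning move leaves total XOR = 0, i.e. changes one component's Grundy value g to g ⊕ X where X is the current total.
Stack A: target g' = 0⊕0 = 0, but every legal move changes the Grundy value (mex property), so 0 moves.
Stack B: target g' = 0⊕0 = 0, but every legal move changes the Grundy value (mex property), so 0 moves.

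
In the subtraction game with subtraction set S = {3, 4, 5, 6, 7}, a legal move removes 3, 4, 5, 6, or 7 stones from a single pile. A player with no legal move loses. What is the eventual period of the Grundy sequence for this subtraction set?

G(0) = 0
G(1) = mex{} = 0
G(2) = mex{} = 0
G(3) = mex{0} = 1
G(4) = mex{0,0} = 1
G(5) = mex{0,0,0} = 1
G(6) = mex{1,0,0,0} = 2
G(7) = mex{1,1,0,0,0} = 2
G(8) = mex{1,1,1,0,0} = 2
G(9) = mex{2,1,1,1,0} = 3
G(10) = mex{2,2,1,1,1} = 0
G(11) = mex{2,2,2,1,1} = 0
G(12) = mex{3,2,2,2,1} = 0
G(13) = mex{0,3,2,2,2} = 1
G(14) = mex{0,0,3,2,2} = 1
G(15) = mex{0,0,0,3,2} = 1
G(16) = mex{1,0,0,0,3} = 2
G(17) = mex{1,1,0,0,0} = 2
G(18) = mex{1,1,1,0,0} = 2
G(19) = mex{2,1,1,1,0} = 3
G(20) = mex{2,2,1,1,1} = 0
G(21) = mex{2,2,2,1,1} = 0
G(n+10) = G(n) holds for n = 0,…,6 (a full window of length max(S) = 7), so the sequence is purely periodic with period 10.

10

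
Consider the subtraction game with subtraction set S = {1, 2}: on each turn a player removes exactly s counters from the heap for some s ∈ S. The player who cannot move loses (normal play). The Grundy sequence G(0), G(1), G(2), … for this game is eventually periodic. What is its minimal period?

G(0) = 0
G(1) = mex{0} = 1
G(2) = mex{1,0} = 2
G(3) = mex{2,1} = 0
G(4) = mex{0,2} = 1
G(5) = mex{1,0} = 2
G(6) = mex{2,1} = 0
G(7) = mex{0,2} = 1
G(8) = mex{1,0} = 2
G(9) = mex{2,1} = 0
G(10) = mex{0,2} = 1
G(11) = mex{1,0} = 2
G(12) = mex{2,1} = 0
G(13) = mex{0,2} = 1
G(14) = mex{1,0} = 2
G(n+3) = G(n) holds for n = 0,…,1 (a full window of length max(S) = 2), so the sequence is purely periodic with period 3.

3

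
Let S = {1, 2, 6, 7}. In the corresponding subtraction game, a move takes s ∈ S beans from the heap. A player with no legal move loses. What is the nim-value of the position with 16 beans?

n :  0  1  2  3  4  5  6  7  8  9 10 11 12 13 14 15 16
G :  0  1  2  0  1  2  3  4  0  1  2  0  1  2  3  4  0

0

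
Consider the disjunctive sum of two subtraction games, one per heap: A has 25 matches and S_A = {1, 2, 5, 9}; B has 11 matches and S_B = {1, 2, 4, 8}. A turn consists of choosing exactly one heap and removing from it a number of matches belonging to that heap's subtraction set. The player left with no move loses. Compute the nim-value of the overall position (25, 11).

0

Heap A, S = {1, 2, 5, 9}:
G(0) = 0
G(1) = mex{0} = 1
G(2) = mex{1,0} = 2
G(3) = mex{2,1} = 0
G(4) = mex{0,2} = 1
G(5) = mex{1,0,0} = 2
G(6) = mex{2,1,1} = 0
G(7) = mex{0,2,2} = 1
G(8) = mex{1,0,0} = 2
G(9) = mex{2,1,1,0} = 3
G(10) = mex{3,2,2,1} = 0
G(11) = mex{0,3,0,2} = 1
G(12) = mex{1,0,1,0} = 2
G(13) = mex{2,1,2,1} = 0
G(14) = mex{0,2,3,2} = 1
G(15) = mex{1,0,0,0} = 2
G(16) = mex{2,1,1,1} = 0
G(17) = mex{0,2,2,2} = 1
G(18) = mex{1,0,0,3} = 2
G(19) = mex{2,1,1,0} = 3
G(20) = mex{3,2,2,1} = 0
G(21) = mex{0,3,0,2} = 1
G(22) = mex{1,0,1,0} = 2
G(23) = mex{2,1,2,1} = 0
G(24) = mex{0,2,3,2} = 1
G(25) = mex{1,0,0,0} = 2
G_A(25) = 2.
Heap B, S = {1, 2, 4, 8}:
G(0) = 0
G(1) = mex{0} = 1
G(2) = mex{1,0} = 2
G(3) = mex{2,1} = 0
G(4) = mex{0,2,0} = 1
G(5) = mex{1,0,1} = 2
G(6) = mex{2,1,2} = 0
G(7) = mex{0,2,0} = 1
G(8) = mex{1,0,1,0} = 2
G(9) = mex{2,1,2,1} = 0
G(10) = mex{0,2,0,2} = 1
G(11) = mex{1,0,1,0} = 2
G_B(11) = 2.
Combined Grundy value = 2 ⊕ 2 = 0.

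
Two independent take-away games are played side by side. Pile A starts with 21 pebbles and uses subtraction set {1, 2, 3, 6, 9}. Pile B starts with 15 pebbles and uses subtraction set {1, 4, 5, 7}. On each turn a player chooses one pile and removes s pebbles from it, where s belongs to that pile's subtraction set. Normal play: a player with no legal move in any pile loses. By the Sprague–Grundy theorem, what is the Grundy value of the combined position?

2

Pile A, S = {1, 2, 3, 6, 9}:
G(0) = 0
G(1) = mex{0} = 1
G(2) = mex{1,0} = 2
G(3) = mex{2,1,0} = 3
G(4) = mex{3,2,1} = 0
G(5) = mex{0,3,2} = 1
G(6) = mex{1,0,3,0} = 2
G(7) = mex{2,1,0,1} = 3
G(8) = mex{3,2,1,2} = 0
G(9) = mex{0,3,2,3,0} = 1
G(10) = mex{1,0,3,0,1} = 2
G(11) = mex{2,1,0,1,2} = 3
G(12) = mex{3,2,1,2,3} = 0
G(13) = mex{0,3,2,3,0} = 1
G(14) = mex{1,0,3,0,1} = 2
G(15) = mex{2,1,0,1,2} = 3
G(16) = mex{3,2,1,2,3} = 0
G(17) = mex{0,3,2,3,0} = 1
G(18) = mex{1,0,3,0,1} = 2
G(19) = mex{2,1,0,1,2} = 3
G(20) = mex{3,2,1,2,3} = 0
G(21) = mex{0,3,2,3,0} = 1
G_A(21) = 1.
Pile B, S = {1, 4, 5, 7}:
G(0) = 0
G(1) = mex{0} = 1
G(2) = mex{1} = 0
G(3) = mex{0} = 1
G(4) = mex{1,0} = 2
G(5) = mex{2,1,0} = 3
G(6) = mex{3,0,1} = 2
G(7) = mex{2,1,0,0} = 3
G(8) = mex{3,2,1,1} = 0
G(9) = mex{0,3,2,0} = 1
G(10) = mex{1,2,3,1} = 0
G(11) = mex{0,3,2,2} = 1
G(12) = mex{1,0,3,3} = 2
G(13) = mex{2,1,0,2} = 3
G(14) = mex{3,0,1,3} = 2
G(15) = mex{2,1,0,0} = 3
G_B(15) = 3.
Combined Grundy value = 1 ⊕ 3 = 2.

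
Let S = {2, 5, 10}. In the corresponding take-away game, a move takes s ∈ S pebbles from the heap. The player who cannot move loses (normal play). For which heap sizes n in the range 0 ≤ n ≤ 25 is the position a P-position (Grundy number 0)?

0, 1, 4, 7, 8, 15, 16, 19, 22, 23

G(0) = 0
G(1) = mex{} = 0
G(2) = mex{0} = 1
G(3) = mex{0} = 1
G(4) = mex{1} = 0
G(5) = mex{1,0} = 2
G(6) = mex{0,0} = 1
G(7) = mex{2,1} = 0
G(8) = mex{1,1} = 0
G(9) = mex{0,0} = 1
G(10) = mex{0,2,0} = 1
G(11) = mex{1,1,0} = 2
G(12) = mex{1,0,1} = 2
G(13) = mex{2,0,1} = 3
G(14) = mex{2,1,0} = 3
G(15) = mex{3,1,2} = 0
G(16) = mex{3,2,1} = 0
G(17) = mex{0,2,0} = 1
G(18) = mex{0,3,0} = 1
G(19) = mex{1,3,1} = 0
G(20) = mex{1,0,1} = 2
G(21) = mex{0,0,2} = 1
G(22) = mex{2,1,2} = 0
G(23) = mex{1,1,3} = 0
G(24) = mex{0,0,3} = 1
G(25) = mex{0,2,0} = 1
P-positions are exactly the n with G(n) = 0.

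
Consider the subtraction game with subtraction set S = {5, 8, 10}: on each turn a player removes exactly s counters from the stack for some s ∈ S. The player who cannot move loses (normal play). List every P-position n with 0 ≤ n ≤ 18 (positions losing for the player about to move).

0, 1, 2, 3, 4, 15, 16, 17, 18

G(0) = 0
G(1) = mex{} = 0
G(2) = mex{} = 0
G(3) = mex{} = 0
G(4) = mex{} = 0
G(5) = mex{0} = 1
G(6) = mex{0} = 1
G(7) = mex{0} = 1
G(8) = mex{0,0} = 1
G(9) = mex{0,0} = 1
G(10) = mex{1,0,0} = 2
G(11) = mex{1,0,0} = 2
G(12) = mex{1,0,0} = 2
G(13) = mex{1,1,0} = 2
G(14) = mex{1,1,0} = 2
G(15) = mex{2,1,1} = 0
G(16) = mex{2,1,1} = 0
G(17) = mex{2,1,1} = 0
G(18) = mex{2,2,1} = 0
P-positions are exactly the n with G(n) = 0.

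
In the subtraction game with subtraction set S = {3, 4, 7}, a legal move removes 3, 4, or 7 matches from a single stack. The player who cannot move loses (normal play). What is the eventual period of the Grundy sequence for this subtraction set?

G(0) = 0
G(1) = mex{} = 0
G(2) = mex{} = 0
G(3) = mex{0} = 1
G(4) = mex{0,0} = 1
G(5) = mex{0,0} = 1
G(6) = mex{1,0} = 2
G(7) = mex{1,1,0} = 2
G(8) = mex{1,1,0} = 2
G(9) = mex{2,1,0} = 3
G(10) = mex{2,2,1} = 0
G(11) = mex{2,2,1} = 0
G(12) = mex{3,2,1} = 0
G(13) = mex{0,3,2} = 1
G(14) = mex{0,0,2} = 1
G(15) = mex{0,0,2} = 1
G(16) = mex{1,0,3} = 2
G(17) = mex{1,1,0} = 2
G(18) = mex{1,1,0} = 2
G(19) = mex{2,1,0} = 3
G(20) = mex{2,2,1} = 0
G(21) = mex{2,2,1} = 0
G(n+10) = G(n) holds for n = 0,…,6 (a full window of length max(S) = 7), so the sequence is purely periodic with period 10.

10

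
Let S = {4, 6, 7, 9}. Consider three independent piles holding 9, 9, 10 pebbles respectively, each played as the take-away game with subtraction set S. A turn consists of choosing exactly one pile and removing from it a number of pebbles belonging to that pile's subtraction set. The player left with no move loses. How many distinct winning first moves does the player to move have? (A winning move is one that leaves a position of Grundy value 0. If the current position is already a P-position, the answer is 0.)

8

All piles use S = {4, 6, 7, 9}:
G(0) = 0
G(1) = mex{} = 0
G(2) = mex{} = 0
G(3) = mex{} = 0
G(4) = mex{0} = 1
G(5) = mex{0} = 1
G(6) = mex{0,0} = 1
G(7) = mex{0,0,0} = 1
G(8) = mex{1,0,0} = 2
G(9) = mex{1,0,0,0} = 2
G(10) = mex{1,1,0,0} = 2
Pile A: G(9) = 2.
Pile B: G(9) = 2.
Pile C: G(10) = 2.
Combined Grundy value = 2 ⊕ 2 ⊕ 2 = 2.
A winning move leaves total XOR = 0, i.e. changes one component's Grundy value g to g ⊕ X where X is the current total.
Pile A: need g' = 2⊕2 = 0. Options: 9−4→G=1, 9−6→G=0, 9−7→G=0, 9−9→G=0. Hits: 3.
Pile B: need g' = 2⊕2 = 0. Options: 9−4→G=1, 9−6→G=0, 9−7→G=0, 9−9→G=0. Hits: 3.
Pile C: need g' = 2⊕2 = 0. Options: 10−4→G=1, 10−6→G=1, 10−7→G=0, 10−9→G=0. Hits: 2.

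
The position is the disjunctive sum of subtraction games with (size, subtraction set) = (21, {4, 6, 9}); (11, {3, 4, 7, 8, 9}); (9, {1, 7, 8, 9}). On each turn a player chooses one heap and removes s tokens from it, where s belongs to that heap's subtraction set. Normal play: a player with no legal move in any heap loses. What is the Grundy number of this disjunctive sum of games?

2

Heap A, S = {4, 6, 9}:
G(0) = 0
G(1) = mex{} = 0
G(2) = mex{} = 0
G(3) = mex{} = 0
G(4) = mex{0} = 1
G(5) = mex{0} = 1
G(6) = mex{0,0} = 1
G(7) = mex{0,0} = 1
G(8) = mex{1,0} = 2
G(9) = mex{1,0,0} = 2
G(10) = mex{1,1,0} = 2
G(11) = mex{1,1,0} = 2
G(12) = mex{2,1,0} = 3
G(13) = mex{2,1,1} = 0
G(14) = mex{2,2,1} = 0
G(15) = mex{2,2,1} = 0
G(16) = mex{3,2,1} = 0
G(17) = mex{0,2,2} = 1
G(18) = mex{0,3,2} = 1
G(19) = mex{0,0,2} = 1
G(20) = mex{0,0,2} = 1
G(21) = mex{1,0,3} = 2
G_A(21) = 2.
Heap B, S = {3, 4, 7, 8, 9}:
G(0) = 0
G(1) = mex{} = 0
G(2) = mex{} = 0
G(3) = mex{0} = 1
G(4) = mex{0,0} = 1
G(5) = mex{0,0} = 1
G(6) = mex{1,0} = 2
G(7) = mex{1,1,0} = 2
G(8) = mex{1,1,0,0} = 2
G(9) = mex{2,1,0,0,0} = 3
G(10) = mex{2,2,1,0,0} = 3
G(11) = mex{2,2,1,1,0} = 3
G_B(11) = 3.
Heap C, S = {1, 7, 8, 9}:
G(0) = 0
G(1) = mex{0} = 1
G(2) = mex{1} = 0
G(3) = mex{0} = 1
G(4) = mex{1} = 0
G(5) = mex{0} = 1
G(6) = mex{1} = 0
G(7) = mex{0,0} = 1
G(8) = mex{1,1,0} = 2
G(9) = mex{2,0,1,0} = 3
G_C(9) = 3.
Combined Grundy value = 2 ⊕ 3 ⊕ 3 = 2.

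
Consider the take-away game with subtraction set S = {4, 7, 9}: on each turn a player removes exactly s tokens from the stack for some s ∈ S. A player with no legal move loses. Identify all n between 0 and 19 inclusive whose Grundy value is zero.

n :  0  1  2  3  4  5  6  7  8  9 10 11 12 13 14 15 16 17 18 19
G :  0  0  0  0  1  1  1  1  2  2  2  2  3  0  0  0  0  1  1  1
P-positions are exactly the n with G(n) = 0.

0, 1, 2, 3, 13, 14, 15, 16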